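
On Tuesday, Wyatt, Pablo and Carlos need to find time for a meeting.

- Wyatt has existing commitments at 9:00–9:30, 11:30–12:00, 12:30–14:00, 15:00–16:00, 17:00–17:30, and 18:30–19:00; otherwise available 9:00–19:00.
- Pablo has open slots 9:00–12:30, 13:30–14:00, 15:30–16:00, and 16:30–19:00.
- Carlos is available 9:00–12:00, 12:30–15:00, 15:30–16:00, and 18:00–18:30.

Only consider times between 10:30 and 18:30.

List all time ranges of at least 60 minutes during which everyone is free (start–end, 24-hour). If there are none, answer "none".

10:30–11:30

Wyatt free within 09:00–19:00: 09:30–11:30, 12:00–12:30, 14:00–15:00, 16:00–17:00, 17:30–18:30.
Wyatt ∩ Pablo: 09:30–11:30, 12:00–12:30, 16:30–17:00, 17:30–18:30.
Wyatt ∩ Pablo ∩ Carlos: 09:30–11:30, 18:00–18:30.
Restricted to 10:30–18:30: 10:30–11:30, 18:00–18:30.
Windows ≥ 60 min: 10:30–11:30.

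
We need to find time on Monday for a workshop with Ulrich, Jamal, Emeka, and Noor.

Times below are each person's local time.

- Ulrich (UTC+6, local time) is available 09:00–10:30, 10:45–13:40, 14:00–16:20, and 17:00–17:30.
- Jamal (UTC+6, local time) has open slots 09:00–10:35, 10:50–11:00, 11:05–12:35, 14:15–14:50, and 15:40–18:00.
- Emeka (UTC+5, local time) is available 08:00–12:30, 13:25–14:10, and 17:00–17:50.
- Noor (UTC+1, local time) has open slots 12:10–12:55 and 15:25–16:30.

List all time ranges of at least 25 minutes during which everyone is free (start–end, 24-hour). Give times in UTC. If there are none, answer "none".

none

Ulrich → UTC: 03:00–04:30, 04:45–07:40, 08:00–10:20, 11:00–11:30.
Jamal → UTC: 03:00–04:35, 04:50–05:00, 05:05–06:35, 08:15–08:50, 09:40–12:00.
Emeka → UTC: 03:00–07:30, 08:25–09:10, 12:00–12:50.
Noor → UTC: 11:10–11:55, 14:25–15:30.
Ulrich ∩ Jamal: 03:00–04:30, 04:50–05:00, 05:05–06:35, 08:15–08:50, 09:40–10:20, 11:00–11:30.
Ulrich ∩ Jamal ∩ Emeka: 03:00–04:30, 04:50–05:00, 05:05–06:35, 08:25–08:50.
Ulrich ∩ Jamal ∩ Emeka ∩ Noor: (none).
Windows ≥ 25 min: (none).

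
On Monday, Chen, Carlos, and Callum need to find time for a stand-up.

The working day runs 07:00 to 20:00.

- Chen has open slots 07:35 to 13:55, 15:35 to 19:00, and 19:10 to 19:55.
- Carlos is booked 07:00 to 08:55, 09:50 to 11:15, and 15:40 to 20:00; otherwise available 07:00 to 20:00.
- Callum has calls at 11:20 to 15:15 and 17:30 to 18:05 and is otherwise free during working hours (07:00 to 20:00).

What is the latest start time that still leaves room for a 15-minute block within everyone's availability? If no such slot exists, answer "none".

Carlos free within 07:00–20:00: 08:55–09:50, 11:15–15:40.
Callum free within 07:00–20:00: 07:00–11:20, 15:15–17:30, 18:05–20:00.
Chen ∩ Carlos: 08:55–09:50, 11:15–13:55, 15:35–15:40.
Chen ∩ Carlos ∩ Callum: 08:55–09:50, 11:15–11:20, 15:35–15:40.
Windows ≥ 15 min: 08:55–09:50.
Latest start in the last window 08:55–09:50 is 09:50 − 15 min = 09:35.

09:35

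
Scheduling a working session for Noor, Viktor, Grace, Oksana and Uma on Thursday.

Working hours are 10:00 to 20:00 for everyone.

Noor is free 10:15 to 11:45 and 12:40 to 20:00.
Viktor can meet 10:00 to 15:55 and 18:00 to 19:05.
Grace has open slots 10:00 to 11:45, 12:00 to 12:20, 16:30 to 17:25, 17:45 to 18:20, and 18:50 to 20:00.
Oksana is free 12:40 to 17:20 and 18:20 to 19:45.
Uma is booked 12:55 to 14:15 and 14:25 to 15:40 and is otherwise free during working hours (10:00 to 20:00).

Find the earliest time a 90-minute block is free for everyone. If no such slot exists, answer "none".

none

Uma free within 10:00–20:00: 10:00–12:55, 14:15–14:25, 15:40–20:00.
Noor ∩ Viktor: 10:15–11:45, 12:40–15:55, 18:00–19:05.
Noor ∩ Viktor ∩ Grace: 10:15–11:45, 18:00–18:20, 18:50–19:05.
Noor ∩ Viktor ∩ Grace ∩ Oksana: 18:50–19:05.
Noor ∩ Viktor ∩ Grace ∩ Oksana ∩ Uma: 18:50–19:05.
Windows ≥ 90 min: (none).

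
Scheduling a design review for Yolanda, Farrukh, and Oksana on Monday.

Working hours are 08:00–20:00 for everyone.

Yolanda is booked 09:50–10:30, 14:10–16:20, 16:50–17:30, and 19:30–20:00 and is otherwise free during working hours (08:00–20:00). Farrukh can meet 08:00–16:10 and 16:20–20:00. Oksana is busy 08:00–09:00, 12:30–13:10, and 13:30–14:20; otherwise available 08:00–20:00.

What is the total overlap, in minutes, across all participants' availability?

Yolanda free within 08:00–20:00: 08:00–09:50, 10:30–14:10, 16:20–16:50, 17:30–19:30.
Oksana free within 08:00–20:00: 09:00–12:30, 13:10–13:30, 14:20–20:00.
Yolanda ∩ Farrukh: 08:00–09:50, 10:30–14:10, 16:20–16:50, 17:30–19:30.
Yolanda ∩ Farrukh ∩ Oksana: 09:00–09:50, 10:30–12:30, 13:10–13:30, 16:20–16:50, 17:30–19:30.
Total common minutes: 50 + 120 + 20 + 30 + 120 = 340.

340 minutes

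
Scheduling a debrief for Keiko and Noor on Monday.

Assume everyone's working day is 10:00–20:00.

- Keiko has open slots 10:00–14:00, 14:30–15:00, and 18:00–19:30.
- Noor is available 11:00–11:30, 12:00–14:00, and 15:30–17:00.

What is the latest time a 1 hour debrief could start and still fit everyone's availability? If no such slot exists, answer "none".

Keiko ∩ Noor: 11:00–11:30, 12:00–14:00.
Windows ≥ 60 min: 12:00–14:00.
Latest start in the last window 12:00–14:00 is 14:00 − 60 min = 13:00.

13:00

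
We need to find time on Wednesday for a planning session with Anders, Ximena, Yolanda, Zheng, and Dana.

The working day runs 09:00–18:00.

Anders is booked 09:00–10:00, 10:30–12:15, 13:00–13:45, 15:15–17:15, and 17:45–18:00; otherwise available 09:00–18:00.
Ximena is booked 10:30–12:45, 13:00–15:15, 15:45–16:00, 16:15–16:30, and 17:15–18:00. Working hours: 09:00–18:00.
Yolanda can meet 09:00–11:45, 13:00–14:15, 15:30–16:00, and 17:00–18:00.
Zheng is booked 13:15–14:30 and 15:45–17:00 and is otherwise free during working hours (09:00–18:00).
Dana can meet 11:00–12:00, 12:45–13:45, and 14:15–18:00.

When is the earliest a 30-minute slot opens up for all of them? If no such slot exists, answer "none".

none

Anders free within 09:00–18:00: 10:00–10:30, 12:15–13:00, 13:45–15:15, 17:15–17:45.
Ximena free within 09:00–18:00: 09:00–10:30, 12:45–13:00, 15:15–15:45, 16:00–16:15, 16:30–17:15.
Zheng free within 09:00–18:00: 09:00–13:15, 14:30–15:45, 17:00–18:00.
Anders ∩ Ximena: 10:00–10:30, 12:45–13:00.
Anders ∩ Ximena ∩ Yolanda: 10:00–10:30.
Anders ∩ Ximena ∩ Yolanda ∩ Zheng: 10:00–10:30.
Anders ∩ Ximena ∩ Yolanda ∩ Zheng ∩ Dana: (none).
Windows ≥ 30 min: (none).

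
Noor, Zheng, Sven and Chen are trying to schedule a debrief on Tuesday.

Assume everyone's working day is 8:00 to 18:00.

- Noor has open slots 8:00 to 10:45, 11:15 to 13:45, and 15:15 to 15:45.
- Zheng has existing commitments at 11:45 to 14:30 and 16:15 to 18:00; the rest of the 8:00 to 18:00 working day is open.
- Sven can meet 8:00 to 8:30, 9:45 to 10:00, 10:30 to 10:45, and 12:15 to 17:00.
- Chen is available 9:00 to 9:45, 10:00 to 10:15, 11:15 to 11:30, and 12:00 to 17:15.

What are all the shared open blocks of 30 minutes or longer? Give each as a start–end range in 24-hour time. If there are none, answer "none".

15:15–15:45

Zheng free within 08:00–18:00: 08:00–11:45, 14:30–16:15.
Noor ∩ Zheng: 08:00–10:45, 11:15–11:45, 15:15–15:45.
Noor ∩ Zheng ∩ Sven: 08:00–08:30, 09:45–10:00, 10:30–10:45, 15:15–15:45.
Noor ∩ Zheng ∩ Sven ∩ Chen: 15:15–15:45.
Windows ≥ 30 min: 15:15–15:45.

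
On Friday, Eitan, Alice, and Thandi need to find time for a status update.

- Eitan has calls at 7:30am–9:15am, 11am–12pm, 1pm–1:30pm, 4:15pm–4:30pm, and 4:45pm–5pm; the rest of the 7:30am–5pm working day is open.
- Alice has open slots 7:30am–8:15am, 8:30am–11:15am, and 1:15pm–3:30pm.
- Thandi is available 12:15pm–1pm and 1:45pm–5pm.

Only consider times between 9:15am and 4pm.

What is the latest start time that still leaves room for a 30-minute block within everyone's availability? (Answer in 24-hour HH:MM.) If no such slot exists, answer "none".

15:00

Eitan free within 07:30–17:00: 09:15–11:00, 12:00–13:00, 13:30–16:15, 16:30–16:45.
Eitan ∩ Alice: 09:15–11:00, 13:30–15:30.
Eitan ∩ Alice ∩ Thandi: 13:45–15:30.
Restricted to 09:15–16:00: 13:45–15:30.
Windows ≥ 30 min: 13:45–15:30.
Latest start in the last window 13:45–15:30 is 15:30 − 30 min = 15:00.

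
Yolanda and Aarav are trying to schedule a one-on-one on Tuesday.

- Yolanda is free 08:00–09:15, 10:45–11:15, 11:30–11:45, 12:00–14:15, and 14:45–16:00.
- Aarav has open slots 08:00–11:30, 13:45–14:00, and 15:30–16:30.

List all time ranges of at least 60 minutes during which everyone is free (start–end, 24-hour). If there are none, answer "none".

Yolanda ∩ Aarav: 08:00–09:15, 10:45–11:15, 13:45–14:00, 15:30–16:00.
Windows ≥ 60 min: 08:00–09:15.

08:00–09:15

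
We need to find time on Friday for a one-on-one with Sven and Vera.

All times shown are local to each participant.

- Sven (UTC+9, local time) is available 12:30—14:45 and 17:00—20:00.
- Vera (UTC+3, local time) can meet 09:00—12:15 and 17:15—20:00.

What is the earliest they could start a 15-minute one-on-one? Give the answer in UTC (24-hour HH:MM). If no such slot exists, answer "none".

Sven → UTC: 03:30–05:45, 08:00–11:00.
Vera → UTC: 06:00–09:15, 14:15–17:00.
Sven ∩ Vera: 08:00–09:15.
Windows ≥ 15 min: 08:00–09:15.
Earliest such window starts at 08:00.

08:00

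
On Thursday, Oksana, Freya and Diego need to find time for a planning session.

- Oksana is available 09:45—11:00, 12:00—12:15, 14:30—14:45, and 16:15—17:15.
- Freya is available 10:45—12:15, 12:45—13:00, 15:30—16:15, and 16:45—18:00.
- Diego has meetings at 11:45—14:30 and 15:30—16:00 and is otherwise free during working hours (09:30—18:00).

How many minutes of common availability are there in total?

45 minutes

Diego free within 09:30–18:00: 09:30–11:45, 14:30–15:30, 16:00–18:00.
Oksana ∩ Freya: 10:45–11:00, 12:00–12:15, 16:45–17:15.
Oksana ∩ Freya ∩ Diego: 10:45–11:00, 16:45–17:15.
Total common minutes: 15 + 30 = 45.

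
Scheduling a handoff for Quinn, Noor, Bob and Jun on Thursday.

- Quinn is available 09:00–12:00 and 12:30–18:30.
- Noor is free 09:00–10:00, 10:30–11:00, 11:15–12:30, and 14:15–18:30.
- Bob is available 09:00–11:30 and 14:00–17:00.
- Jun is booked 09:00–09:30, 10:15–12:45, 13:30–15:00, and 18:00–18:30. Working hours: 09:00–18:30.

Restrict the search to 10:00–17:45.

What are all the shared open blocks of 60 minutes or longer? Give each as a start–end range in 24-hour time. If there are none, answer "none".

15:00–17:00

Jun free within 09:00–18:30: 09:30–10:15, 12:45–13:30, 15:00–18:00.
Quinn ∩ Noor: 09:00–10:00, 10:30–11:00, 11:15–12:00, 14:15–18:30.
Quinn ∩ Noor ∩ Bob: 09:00–10:00, 10:30–11:00, 11:15–11:30, 14:15–17:00.
Quinn ∩ Noor ∩ Bob ∩ Jun: 09:30–10:00, 15:00–17:00.
Restricted to 10:00–17:45: 15:00–17:00.
Windows ≥ 60 min: 15:00–17:00.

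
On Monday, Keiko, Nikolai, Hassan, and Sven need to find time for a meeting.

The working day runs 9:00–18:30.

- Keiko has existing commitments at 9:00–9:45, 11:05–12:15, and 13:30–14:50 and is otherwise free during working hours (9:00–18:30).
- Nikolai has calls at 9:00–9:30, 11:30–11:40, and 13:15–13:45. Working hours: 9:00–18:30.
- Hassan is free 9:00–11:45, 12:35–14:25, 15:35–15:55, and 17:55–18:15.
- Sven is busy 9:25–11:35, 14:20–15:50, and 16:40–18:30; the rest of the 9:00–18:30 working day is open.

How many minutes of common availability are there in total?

45 minutes

Keiko free within 09:00–18:30: 09:45–11:05, 12:15–13:30, 14:50–18:30.
Nikolai free within 09:00–18:30: 09:30–11:30, 11:40–13:15, 13:45–18:30.
Sven free within 09:00–18:30: 09:00–09:25, 11:35–14:20, 15:50–16:40.
Keiko ∩ Nikolai: 09:45–11:05, 12:15–13:15, 14:50–18:30.
Keiko ∩ Nikolai ∩ Hassan: 09:45–11:05, 12:35–13:15, 15:35–15:55, 17:55–18:15.
Keiko ∩ Nikolai ∩ Hassan ∩ Sven: 12:35–13:15, 15:50–15:55.
Total common minutes: 40 + 5 = 45.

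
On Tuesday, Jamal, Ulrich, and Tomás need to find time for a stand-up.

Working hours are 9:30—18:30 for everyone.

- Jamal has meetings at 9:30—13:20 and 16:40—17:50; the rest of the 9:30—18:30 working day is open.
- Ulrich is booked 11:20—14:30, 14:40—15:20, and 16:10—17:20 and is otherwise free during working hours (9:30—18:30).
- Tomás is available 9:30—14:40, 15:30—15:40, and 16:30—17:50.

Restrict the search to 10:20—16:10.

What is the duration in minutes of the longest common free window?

Jamal free within 09:30–18:30: 13:20–16:40, 17:50–18:30.
Ulrich free within 09:30–18:30: 09:30–11:20, 14:30–14:40, 15:20–16:10, 17:20–18:30.
Jamal ∩ Ulrich: 14:30–14:40, 15:20–16:10, 17:50–18:30.
Jamal ∩ Ulrich ∩ Tomás: 14:30–14:40, 15:30–15:40.
Restricted to 10:20–16:10: 14:30–14:40, 15:30–15:40.
Common window lengths: 10, 10 min; longest is 10.

10 minutes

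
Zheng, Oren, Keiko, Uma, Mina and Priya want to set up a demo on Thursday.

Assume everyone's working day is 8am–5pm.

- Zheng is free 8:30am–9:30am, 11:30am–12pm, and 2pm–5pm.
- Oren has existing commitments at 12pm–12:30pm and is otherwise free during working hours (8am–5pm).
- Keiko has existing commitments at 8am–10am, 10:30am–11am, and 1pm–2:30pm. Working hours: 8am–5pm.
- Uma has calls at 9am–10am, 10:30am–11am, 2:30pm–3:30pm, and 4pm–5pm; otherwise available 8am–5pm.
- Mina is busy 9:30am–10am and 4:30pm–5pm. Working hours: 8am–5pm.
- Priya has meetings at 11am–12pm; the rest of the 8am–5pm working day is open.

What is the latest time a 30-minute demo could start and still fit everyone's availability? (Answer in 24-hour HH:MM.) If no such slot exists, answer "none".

15:30

Oren free within 08:00–17:00: 08:00–12:00, 12:30–17:00.
Keiko free within 08:00–17:00: 10:00–10:30, 11:00–13:00, 14:30–17:00.
Uma free within 08:00–17:00: 08:00–09:00, 10:00–10:30, 11:00–14:30, 15:30–16:00.
Mina free within 08:00–17:00: 08:00–09:30, 10:00–16:30.
Priya free within 08:00–17:00: 08:00–11:00, 12:00–17:00.
Zheng ∩ Oren: 08:30–09:30, 11:30–12:00, 14:00–17:00.
Zheng ∩ Oren ∩ Keiko: 11:30–12:00, 14:30–17:00.
Zheng ∩ Oren ∩ Keiko ∩ Uma: 11:30–12:00, 15:30–16:00.
Zheng ∩ Oren ∩ Keiko ∩ Uma ∩ Mina: 11:30–12:00, 15:30–16:00.
Zheng ∩ Oren ∩ Keiko ∩ Uma ∩ Mina ∩ Priya: 15:30–16:00.
Windows ≥ 30 min: 15:30–16:00.
Latest start in the last window 15:30–16:00 is 16:00 − 30 min = 15:30.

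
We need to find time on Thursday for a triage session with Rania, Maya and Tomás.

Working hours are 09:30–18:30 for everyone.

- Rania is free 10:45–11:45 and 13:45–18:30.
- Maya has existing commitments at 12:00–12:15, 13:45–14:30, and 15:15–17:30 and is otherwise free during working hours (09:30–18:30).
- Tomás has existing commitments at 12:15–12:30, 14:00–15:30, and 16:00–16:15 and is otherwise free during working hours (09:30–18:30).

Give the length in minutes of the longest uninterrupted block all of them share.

Maya free within 09:30–18:30: 09:30–12:00, 12:15–13:45, 14:30–15:15, 17:30–18:30.
Tomás free within 09:30–18:30: 09:30–12:15, 12:30–14:00, 15:30–16:00, 16:15–18:30.
Rania ∩ Maya: 10:45–11:45, 14:30–15:15, 17:30–18:30.
Rania ∩ Maya ∩ Tomás: 10:45–11:45, 17:30–18:30.
Common window lengths: 60, 60 min; longest is 60.

60 minutes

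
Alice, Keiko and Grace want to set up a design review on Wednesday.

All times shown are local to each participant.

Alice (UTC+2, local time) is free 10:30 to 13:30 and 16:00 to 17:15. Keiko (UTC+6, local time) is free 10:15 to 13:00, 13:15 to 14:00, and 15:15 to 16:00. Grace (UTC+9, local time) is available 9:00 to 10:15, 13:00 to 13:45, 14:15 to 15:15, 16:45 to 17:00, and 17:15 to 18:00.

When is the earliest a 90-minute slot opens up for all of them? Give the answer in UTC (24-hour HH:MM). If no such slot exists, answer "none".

Alice → UTC: 08:30–11:30, 14:00–15:15.
Keiko → UTC: 04:15–07:00, 07:15–08:00, 09:15–10:00.
Grace → UTC: 00:00–01:15, 04:00–04:45, 05:15–06:15, 07:45–08:00, 08:15–09:00.
Alice ∩ Keiko: 09:15–10:00.
Alice ∩ Keiko ∩ Grace: (none).
Windows ≥ 90 min: (none).

none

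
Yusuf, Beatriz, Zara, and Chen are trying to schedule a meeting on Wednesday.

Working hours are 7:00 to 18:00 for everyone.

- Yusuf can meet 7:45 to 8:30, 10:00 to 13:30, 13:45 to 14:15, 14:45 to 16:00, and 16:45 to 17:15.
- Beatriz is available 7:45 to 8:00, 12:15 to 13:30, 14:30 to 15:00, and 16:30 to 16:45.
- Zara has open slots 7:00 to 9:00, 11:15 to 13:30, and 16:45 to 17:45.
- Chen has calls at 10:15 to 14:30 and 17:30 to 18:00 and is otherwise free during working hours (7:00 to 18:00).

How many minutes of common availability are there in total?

Chen free within 07:00–18:00: 07:00–10:15, 14:30–17:30.
Yusuf ∩ Beatriz: 07:45–08:00, 12:15–13:30, 14:45–15:00.
Yusuf ∩ Beatriz ∩ Zara: 07:45–08:00, 12:15–13:30.
Yusuf ∩ Beatriz ∩ Zara ∩ Chen: 07:45–08:00.
Total common minutes: 15.

15 minutes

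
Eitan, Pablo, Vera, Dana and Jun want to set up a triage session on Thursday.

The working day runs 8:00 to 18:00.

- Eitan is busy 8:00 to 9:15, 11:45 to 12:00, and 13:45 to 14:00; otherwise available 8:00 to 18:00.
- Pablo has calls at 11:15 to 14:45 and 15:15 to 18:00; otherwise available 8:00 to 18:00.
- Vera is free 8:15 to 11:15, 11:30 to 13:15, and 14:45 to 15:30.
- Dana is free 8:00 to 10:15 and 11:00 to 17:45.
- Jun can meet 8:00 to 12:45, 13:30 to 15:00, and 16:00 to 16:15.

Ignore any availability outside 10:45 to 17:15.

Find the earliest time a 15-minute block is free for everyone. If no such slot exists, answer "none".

11:00

Eitan free within 08:00–18:00: 09:15–11:45, 12:00–13:45, 14:00–18:00.
Pablo free within 08:00–18:00: 08:00–11:15, 14:45–15:15.
Eitan ∩ Pablo: 09:15–11:15, 14:45–15:15.
Eitan ∩ Pablo ∩ Vera: 09:15–11:15, 14:45–15:15.
Eitan ∩ Pablo ∩ Vera ∩ Dana: 09:15–10:15, 11:00–11:15, 14:45–15:15.
Eitan ∩ Pablo ∩ Vera ∩ Dana ∩ Jun: 09:15–10:15, 11:00–11:15, 14:45–15:00.
Restricted to 10:45–17:15: 11:00–11:15, 14:45–15:00.
Windows ≥ 15 min: 11:00–11:15, 14:45–15:00.
Earliest such window starts at 11:00.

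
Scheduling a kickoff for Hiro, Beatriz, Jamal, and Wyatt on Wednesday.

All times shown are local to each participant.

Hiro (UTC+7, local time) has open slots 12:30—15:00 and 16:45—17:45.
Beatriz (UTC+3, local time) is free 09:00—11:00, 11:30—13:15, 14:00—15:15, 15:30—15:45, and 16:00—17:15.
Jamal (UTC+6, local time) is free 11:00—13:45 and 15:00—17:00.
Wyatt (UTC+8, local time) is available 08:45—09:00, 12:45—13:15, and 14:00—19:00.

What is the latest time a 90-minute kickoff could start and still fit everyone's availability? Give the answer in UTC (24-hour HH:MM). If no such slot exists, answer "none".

06:15

Hiro → UTC: 05:30–08:00, 09:45–10:45.
Beatriz → UTC: 06:00–08:00, 08:30–10:15, 11:00–12:15, 12:30–12:45, 13:00–14:15.
Jamal → UTC: 05:00–07:45, 09:00–11:00.
Wyatt → UTC: 00:45–01:00, 04:45–05:15, 06:00–11:00.
Hiro ∩ Beatriz: 06:00–08:00, 09:45–10:15.
Hiro ∩ Beatriz ∩ Jamal: 06:00–07:45, 09:45–10:15.
Hiro ∩ Beatriz ∩ Jamal ∩ Wyatt: 06:00–07:45, 09:45–10:15.
Windows ≥ 90 min: 06:00–07:45.
Latest start in the last window 06:00–07:45 is 07:45 − 90 min = 06:15.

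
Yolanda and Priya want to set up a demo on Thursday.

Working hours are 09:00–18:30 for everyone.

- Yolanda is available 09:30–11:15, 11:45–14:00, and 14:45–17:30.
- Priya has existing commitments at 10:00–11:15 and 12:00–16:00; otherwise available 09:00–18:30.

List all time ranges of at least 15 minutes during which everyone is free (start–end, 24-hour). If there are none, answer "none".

09:30–10:00, 11:45–12:00, 16:00–17:30

Priya free within 09:00–18:30: 09:00–10:00, 11:15–12:00, 16:00–18:30.
Yolanda ∩ Priya: 09:30–10:00, 11:45–12:00, 16:00–17:30.
Windows ≥ 15 min: 09:30–10:00, 11:45–12:00, 16:00–17:30.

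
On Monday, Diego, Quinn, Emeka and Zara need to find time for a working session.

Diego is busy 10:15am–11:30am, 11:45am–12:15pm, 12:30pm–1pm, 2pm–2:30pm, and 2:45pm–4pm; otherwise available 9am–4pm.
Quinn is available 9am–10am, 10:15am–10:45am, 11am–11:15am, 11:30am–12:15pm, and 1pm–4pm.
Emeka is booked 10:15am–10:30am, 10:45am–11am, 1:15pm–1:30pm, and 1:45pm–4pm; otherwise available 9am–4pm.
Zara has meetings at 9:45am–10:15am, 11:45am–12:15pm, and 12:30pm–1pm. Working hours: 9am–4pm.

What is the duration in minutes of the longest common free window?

45 minutes

Diego free within 09:00–16:00: 09:00–10:15, 11:30–11:45, 12:15–12:30, 13:00–14:00, 14:30–14:45.
Emeka free within 09:00–16:00: 09:00–10:15, 10:30–10:45, 11:00–13:15, 13:30–13:45.
Zara free within 09:00–16:00: 09:00–09:45, 10:15–11:45, 12:15–12:30, 13:00–16:00.
Diego ∩ Quinn: 09:00–10:00, 11:30–11:45, 13:00–14:00, 14:30–14:45.
Diego ∩ Quinn ∩ Emeka: 09:00–10:00, 11:30–11:45, 13:00–13:15, 13:30–13:45.
Diego ∩ Quinn ∩ Emeka ∩ Zara: 09:00–09:45, 11:30–11:45, 13:00–13:15, 13:30–13:45.
Common window lengths: 45, 15, 15, 15 min; longest is 45.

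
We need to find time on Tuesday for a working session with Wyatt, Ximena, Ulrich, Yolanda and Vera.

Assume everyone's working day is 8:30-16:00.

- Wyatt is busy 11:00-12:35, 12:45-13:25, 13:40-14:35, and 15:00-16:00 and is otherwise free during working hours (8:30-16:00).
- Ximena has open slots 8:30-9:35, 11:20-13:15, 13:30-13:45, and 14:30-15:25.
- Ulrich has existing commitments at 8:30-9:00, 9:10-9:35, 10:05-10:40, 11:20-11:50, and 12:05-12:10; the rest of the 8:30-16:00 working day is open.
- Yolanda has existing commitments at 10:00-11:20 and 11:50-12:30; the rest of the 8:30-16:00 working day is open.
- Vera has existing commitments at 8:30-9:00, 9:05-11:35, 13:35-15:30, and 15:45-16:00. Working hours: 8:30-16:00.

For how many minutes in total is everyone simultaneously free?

20 minutes

Wyatt free within 08:30–16:00: 08:30–11:00, 12:35–12:45, 13:25–13:40, 14:35–15:00.
Ulrich free within 08:30–16:00: 09:00–09:10, 09:35–10:05, 10:40–11:20, 11:50–12:05, 12:10–16:00.
Yolanda free within 08:30–16:00: 08:30–10:00, 11:20–11:50, 12:30–16:00.
Vera free within 08:30–16:00: 09:00–09:05, 11:35–13:35, 15:30–15:45.
Wyatt ∩ Ximena: 08:30–09:35, 12:35–12:45, 13:30–13:40, 14:35–15:00.
Wyatt ∩ Ximena ∩ Ulrich: 09:00–09:10, 12:35–12:45, 13:30–13:40, 14:35–15:00.
Wyatt ∩ Ximena ∩ Ulrich ∩ Yolanda: 09:00–09:10, 12:35–12:45, 13:30–13:40, 14:35–15:00.
Wyatt ∩ Ximena ∩ Ulrich ∩ Yolanda ∩ Vera: 09:00–09:05, 12:35–12:45, 13:30–13:35.
Total common minutes: 5 + 10 + 5 = 20.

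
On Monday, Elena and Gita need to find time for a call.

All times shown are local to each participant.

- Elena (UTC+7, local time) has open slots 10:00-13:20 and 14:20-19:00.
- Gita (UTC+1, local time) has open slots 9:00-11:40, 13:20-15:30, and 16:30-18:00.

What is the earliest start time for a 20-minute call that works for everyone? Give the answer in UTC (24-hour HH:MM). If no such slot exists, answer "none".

08:00

Elena → UTC: 03:00–06:20, 07:20–12:00.
Gita → UTC: 08:00–10:40, 12:20–14:30, 15:30–17:00.
Elena ∩ Gita: 08:00–10:40.
Windows ≥ 20 min: 08:00–10:40.
Earliest such window starts at 08:00.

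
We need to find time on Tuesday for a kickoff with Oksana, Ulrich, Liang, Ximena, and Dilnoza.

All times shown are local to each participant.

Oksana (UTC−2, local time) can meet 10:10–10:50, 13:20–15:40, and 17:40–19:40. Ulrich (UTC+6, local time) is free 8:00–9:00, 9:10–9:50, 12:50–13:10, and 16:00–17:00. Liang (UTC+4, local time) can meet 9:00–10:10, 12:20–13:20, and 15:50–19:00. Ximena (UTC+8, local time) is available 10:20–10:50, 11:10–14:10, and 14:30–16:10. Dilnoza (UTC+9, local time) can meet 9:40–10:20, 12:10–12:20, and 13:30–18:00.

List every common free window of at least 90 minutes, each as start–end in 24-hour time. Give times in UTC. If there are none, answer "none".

Oksana → UTC: 12:10–12:50, 15:20–17:40, 19:40–21:40.
Ulrich → UTC: 02:00–03:00, 03:10–03:50, 06:50–07:10, 10:00–11:00.
Liang → UTC: 05:00–06:10, 08:20–09:20, 11:50–15:00.
Ximena → UTC: 02:20–02:50, 03:10–06:10, 06:30–08:10.
Dilnoza → UTC: 00:40–01:20, 03:10–03:20, 04:30–09:00.
Oksana ∩ Ulrich: (none).
Oksana ∩ Ulrich ∩ Liang: (none).
Oksana ∩ Ulrich ∩ Liang ∩ Ximena: (none).
Oksana ∩ Ulrich ∩ Liang ∩ Ximena ∩ Dilnoza: (none).
Windows ≥ 90 min: (none).

none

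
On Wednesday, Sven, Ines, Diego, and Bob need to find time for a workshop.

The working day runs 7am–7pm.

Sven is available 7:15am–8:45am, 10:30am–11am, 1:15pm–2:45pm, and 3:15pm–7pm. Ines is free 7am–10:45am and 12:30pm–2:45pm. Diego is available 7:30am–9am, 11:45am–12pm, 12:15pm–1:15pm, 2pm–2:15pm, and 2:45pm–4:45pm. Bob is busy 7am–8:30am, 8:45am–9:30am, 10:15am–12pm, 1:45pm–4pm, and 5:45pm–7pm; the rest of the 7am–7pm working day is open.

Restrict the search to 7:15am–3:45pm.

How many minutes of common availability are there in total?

Bob free within 07:00–19:00: 08:30–08:45, 09:30–10:15, 12:00–13:45, 16:00–17:45.
Sven ∩ Ines: 07:15–08:45, 10:30–10:45, 13:15–14:45.
Sven ∩ Ines ∩ Diego: 07:30–08:45, 14:00–14:15.
Sven ∩ Ines ∩ Diego ∩ Bob: 08:30–08:45.
Restricted to 07:15–15:45: 08:30–08:45.
Total common minutes: 15.

15 minutes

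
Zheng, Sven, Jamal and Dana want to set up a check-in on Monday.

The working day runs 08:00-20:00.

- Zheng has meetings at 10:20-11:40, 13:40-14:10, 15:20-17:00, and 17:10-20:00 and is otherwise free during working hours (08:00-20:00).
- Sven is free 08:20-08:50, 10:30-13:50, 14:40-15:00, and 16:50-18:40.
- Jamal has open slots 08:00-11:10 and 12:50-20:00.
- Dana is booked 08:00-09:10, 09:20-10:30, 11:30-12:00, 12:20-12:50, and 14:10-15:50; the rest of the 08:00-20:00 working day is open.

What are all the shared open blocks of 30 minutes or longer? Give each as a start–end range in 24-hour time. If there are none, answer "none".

12:50–13:40

Zheng free within 08:00–20:00: 08:00–10:20, 11:40–13:40, 14:10–15:20, 17:00–17:10.
Dana free within 08:00–20:00: 09:10–09:20, 10:30–11:30, 12:00–12:20, 12:50–14:10, 15:50–20:00.
Zheng ∩ Sven: 08:20–08:50, 11:40–13:40, 14:40–15:00, 17:00–17:10.
Zheng ∩ Sven ∩ Jamal: 08:20–08:50, 12:50–13:40, 14:40–15:00, 17:00–17:10.
Zheng ∩ Sven ∩ Jamal ∩ Dana: 12:50–13:40, 17:00–17:10.
Windows ≥ 30 min: 12:50–13:40.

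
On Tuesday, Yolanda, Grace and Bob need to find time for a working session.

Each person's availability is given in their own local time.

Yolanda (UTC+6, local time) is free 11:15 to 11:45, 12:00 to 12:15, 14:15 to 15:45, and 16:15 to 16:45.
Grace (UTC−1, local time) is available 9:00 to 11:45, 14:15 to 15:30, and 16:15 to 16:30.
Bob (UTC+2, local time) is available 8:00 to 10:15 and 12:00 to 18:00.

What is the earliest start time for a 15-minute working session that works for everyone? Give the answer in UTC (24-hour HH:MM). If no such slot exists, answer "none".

10:15

Yolanda → UTC: 05:15–05:45, 06:00–06:15, 08:15–09:45, 10:15–10:45.
Grace → UTC: 10:00–12:45, 15:15–16:30, 17:15–17:30.
Bob → UTC: 06:00–08:15, 10:00–16:00.
Yolanda ∩ Grace: 10:15–10:45.
Yolanda ∩ Grace ∩ Bob: 10:15–10:45.
Windows ≥ 15 min: 10:15–10:45.
Earliest such window starts at 10:15.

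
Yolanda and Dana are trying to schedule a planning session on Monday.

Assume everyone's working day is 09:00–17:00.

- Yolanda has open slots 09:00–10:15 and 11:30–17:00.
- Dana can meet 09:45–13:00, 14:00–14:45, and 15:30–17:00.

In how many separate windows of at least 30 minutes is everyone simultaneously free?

Yolanda ∩ Dana: 09:45–10:15, 11:30–13:00, 14:00–14:45, 15:30–17:00.
Windows ≥ 30 min: 09:45–10:15, 11:30–13:00, 14:00–14:45, 15:30–17:00.
That's 4 windows.

4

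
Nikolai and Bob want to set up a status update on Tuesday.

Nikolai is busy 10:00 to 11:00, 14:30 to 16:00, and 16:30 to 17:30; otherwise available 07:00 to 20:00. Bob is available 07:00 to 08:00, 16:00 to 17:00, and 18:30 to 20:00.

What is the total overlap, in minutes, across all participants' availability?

180 minutes

Nikolai free within 07:00–20:00: 07:00–10:00, 11:00–14:30, 16:00–16:30, 17:30–20:00.
Nikolai ∩ Bob: 07:00–08:00, 16:00–16:30, 18:30–20:00.
Total common minutes: 60 + 30 + 90 = 180.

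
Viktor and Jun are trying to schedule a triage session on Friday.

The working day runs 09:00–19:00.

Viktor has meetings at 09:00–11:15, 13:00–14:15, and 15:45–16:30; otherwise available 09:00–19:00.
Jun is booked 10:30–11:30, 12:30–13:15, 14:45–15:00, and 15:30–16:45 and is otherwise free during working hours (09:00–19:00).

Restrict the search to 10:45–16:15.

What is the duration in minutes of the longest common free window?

Viktor free within 09:00–19:00: 11:15–13:00, 14:15–15:45, 16:30–19:00.
Jun free within 09:00–19:00: 09:00–10:30, 11:30–12:30, 13:15–14:45, 15:00–15:30, 16:45–19:00.
Viktor ∩ Jun: 11:30–12:30, 14:15–14:45, 15:00–15:30, 16:45–19:00.
Restricted to 10:45–16:15: 11:30–12:30, 14:15–14:45, 15:00–15:30.
Common window lengths: 60, 30, 30 min; longest is 60.

60 minutes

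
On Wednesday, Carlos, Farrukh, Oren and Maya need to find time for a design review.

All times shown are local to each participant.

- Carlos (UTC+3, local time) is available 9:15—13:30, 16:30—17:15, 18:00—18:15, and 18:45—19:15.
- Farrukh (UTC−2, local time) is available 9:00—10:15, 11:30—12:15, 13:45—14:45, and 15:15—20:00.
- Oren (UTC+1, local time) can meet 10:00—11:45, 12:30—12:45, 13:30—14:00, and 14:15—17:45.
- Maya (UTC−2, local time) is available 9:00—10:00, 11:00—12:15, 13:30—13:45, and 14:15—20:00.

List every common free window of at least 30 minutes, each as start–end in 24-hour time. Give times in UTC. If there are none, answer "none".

Carlos → UTC: 06:15–10:30, 13:30–14:15, 15:00–15:15, 15:45–16:15.
Farrukh → UTC: 11:00–12:15, 13:30–14:15, 15:45–16:45, 17:15–22:00.
Oren → UTC: 09:00–10:45, 11:30–11:45, 12:30–13:00, 13:15–16:45.
Maya → UTC: 11:00–12:00, 13:00–14:15, 15:30–15:45, 16:15–22:00.
Carlos ∩ Farrukh: 13:30–14:15, 15:45–16:15.
Carlos ∩ Farrukh ∩ Oren: 13:30–14:15, 15:45–16:15.
Carlos ∩ Farrukh ∩ Oren ∩ Maya: 13:30–14:15.
Windows ≥ 30 min: 13:30–14:15.

13:30–14:15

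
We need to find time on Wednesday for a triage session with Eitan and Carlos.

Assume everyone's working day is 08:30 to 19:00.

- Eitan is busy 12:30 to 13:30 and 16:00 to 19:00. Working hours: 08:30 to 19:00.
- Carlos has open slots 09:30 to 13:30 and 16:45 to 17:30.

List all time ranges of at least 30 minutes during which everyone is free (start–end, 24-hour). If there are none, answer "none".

Eitan free within 08:30–19:00: 08:30–12:30, 13:30–16:00.
Eitan ∩ Carlos: 09:30–12:30.
Windows ≥ 30 min: 09:30–12:30.

09:30–12:30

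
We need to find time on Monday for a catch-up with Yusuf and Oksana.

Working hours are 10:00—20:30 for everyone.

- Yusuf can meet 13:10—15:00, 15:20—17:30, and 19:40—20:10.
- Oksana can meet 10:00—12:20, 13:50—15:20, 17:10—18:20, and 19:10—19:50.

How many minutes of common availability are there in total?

Yusuf ∩ Oksana: 13:50–15:00, 17:10–17:30, 19:40–19:50.
Total common minutes: 70 + 20 + 10 = 100.

100 minutes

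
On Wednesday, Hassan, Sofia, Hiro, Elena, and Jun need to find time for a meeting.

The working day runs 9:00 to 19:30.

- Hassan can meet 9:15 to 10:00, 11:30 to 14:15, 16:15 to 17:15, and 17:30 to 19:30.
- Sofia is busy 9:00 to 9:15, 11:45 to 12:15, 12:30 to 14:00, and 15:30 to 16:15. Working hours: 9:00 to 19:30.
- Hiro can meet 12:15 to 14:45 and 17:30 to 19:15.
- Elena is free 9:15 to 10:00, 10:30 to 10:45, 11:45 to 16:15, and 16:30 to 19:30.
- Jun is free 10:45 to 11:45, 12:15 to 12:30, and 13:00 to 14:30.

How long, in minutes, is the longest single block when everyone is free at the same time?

15 minutes

Sofia free within 09:00–19:30: 09:15–11:45, 12:15–12:30, 14:00–15:30, 16:15–19:30.
Hassan ∩ Sofia: 09:15–10:00, 11:30–11:45, 12:15–12:30, 14:00–14:15, 16:15–17:15, 17:30–19:30.
Hassan ∩ Sofia ∩ Hiro: 12:15–12:30, 14:00–14:15, 17:30–19:15.
Hassan ∩ Sofia ∩ Hiro ∩ Elena: 12:15–12:30, 14:00–14:15, 17:30–19:15.
Hassan ∩ Sofia ∩ Hiro ∩ Elena ∩ Jun: 12:15–12:30, 14:00–14:15.
Common window lengths: 15, 15 min; longest is 15.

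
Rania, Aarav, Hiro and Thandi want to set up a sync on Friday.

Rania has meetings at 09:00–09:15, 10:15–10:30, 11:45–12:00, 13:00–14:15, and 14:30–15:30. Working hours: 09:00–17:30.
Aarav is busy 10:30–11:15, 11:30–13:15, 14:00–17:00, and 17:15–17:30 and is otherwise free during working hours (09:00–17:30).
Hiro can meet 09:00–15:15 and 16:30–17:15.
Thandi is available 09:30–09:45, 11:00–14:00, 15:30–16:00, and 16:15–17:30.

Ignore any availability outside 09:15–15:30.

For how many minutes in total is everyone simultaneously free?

30 minutes

Rania free within 09:00–17:30: 09:15–10:15, 10:30–11:45, 12:00–13:00, 14:15–14:30, 15:30–17:30.
Aarav free within 09:00–17:30: 09:00–10:30, 11:15–11:30, 13:15–14:00, 17:00–17:15.
Rania ∩ Aarav: 09:15–10:15, 11:15–11:30, 17:00–17:15.
Rania ∩ Aarav ∩ Hiro: 09:15–10:15, 11:15–11:30, 17:00–17:15.
Rania ∩ Aarav ∩ Hiro ∩ Thandi: 09:30–09:45, 11:15–11:30, 17:00–17:15.
Restricted to 09:15–15:30: 09:30–09:45, 11:15–11:30.
Total common minutes: 15 + 15 = 30.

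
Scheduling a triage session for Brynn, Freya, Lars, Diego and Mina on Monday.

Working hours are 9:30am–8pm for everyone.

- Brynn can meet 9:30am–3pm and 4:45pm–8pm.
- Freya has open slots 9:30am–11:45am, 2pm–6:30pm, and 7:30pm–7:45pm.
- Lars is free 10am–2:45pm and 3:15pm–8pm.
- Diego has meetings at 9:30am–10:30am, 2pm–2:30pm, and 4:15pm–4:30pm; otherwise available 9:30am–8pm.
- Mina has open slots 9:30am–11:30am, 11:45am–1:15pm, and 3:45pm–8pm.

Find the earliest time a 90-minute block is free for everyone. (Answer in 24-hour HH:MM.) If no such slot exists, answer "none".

16:45

Diego free within 09:30–20:00: 10:30–14:00, 14:30–16:15, 16:30–20:00.
Brynn ∩ Freya: 09:30–11:45, 14:00–15:00, 16:45–18:30, 19:30–19:45.
Brynn ∩ Freya ∩ Lars: 10:00–11:45, 14:00–14:45, 16:45–18:30, 19:30–19:45.
Brynn ∩ Freya ∩ Lars ∩ Diego: 10:30–11:45, 14:30–14:45, 16:45–18:30, 19:30–19:45.
Brynn ∩ Freya ∩ Lars ∩ Diego ∩ Mina: 10:30–11:30, 16:45–18:30, 19:30–19:45.
Windows ≥ 90 min: 16:45–18:30.
Earliest such window starts at 16:45.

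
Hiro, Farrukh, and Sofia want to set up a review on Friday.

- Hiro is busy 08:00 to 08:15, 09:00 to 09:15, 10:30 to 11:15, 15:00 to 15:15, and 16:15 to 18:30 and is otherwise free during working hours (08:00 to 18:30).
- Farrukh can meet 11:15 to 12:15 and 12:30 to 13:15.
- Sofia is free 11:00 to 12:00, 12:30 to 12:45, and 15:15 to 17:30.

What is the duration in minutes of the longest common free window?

45 minutes

Hiro free within 08:00–18:30: 08:15–09:00, 09:15–10:30, 11:15–15:00, 15:15–16:15.
Hiro ∩ Farrukh: 11:15–12:15, 12:30–13:15.
Hiro ∩ Farrukh ∩ Sofia: 11:15–12:00, 12:30–12:45.
Common window lengths: 45, 15 min; longest is 45.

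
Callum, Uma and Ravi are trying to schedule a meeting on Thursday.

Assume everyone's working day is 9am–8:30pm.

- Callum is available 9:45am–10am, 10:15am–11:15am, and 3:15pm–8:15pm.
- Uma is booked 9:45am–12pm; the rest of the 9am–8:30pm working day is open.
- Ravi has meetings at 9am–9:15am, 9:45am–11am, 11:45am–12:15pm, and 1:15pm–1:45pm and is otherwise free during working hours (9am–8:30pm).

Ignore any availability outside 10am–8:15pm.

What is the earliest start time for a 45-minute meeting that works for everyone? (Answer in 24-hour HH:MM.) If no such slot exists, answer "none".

Uma free within 09:00–20:30: 09:00–09:45, 12:00–20:30.
Ravi free within 09:00–20:30: 09:15–09:45, 11:00–11:45, 12:15–13:15, 13:45–20:30.
Callum ∩ Uma: 15:15–20:15.
Callum ∩ Uma ∩ Ravi: 15:15–20:15.
Restricted to 10:00–20:15: 15:15–20:15.
Windows ≥ 45 min: 15:15–20:15.
Earliest such window starts at 15:15.

15:15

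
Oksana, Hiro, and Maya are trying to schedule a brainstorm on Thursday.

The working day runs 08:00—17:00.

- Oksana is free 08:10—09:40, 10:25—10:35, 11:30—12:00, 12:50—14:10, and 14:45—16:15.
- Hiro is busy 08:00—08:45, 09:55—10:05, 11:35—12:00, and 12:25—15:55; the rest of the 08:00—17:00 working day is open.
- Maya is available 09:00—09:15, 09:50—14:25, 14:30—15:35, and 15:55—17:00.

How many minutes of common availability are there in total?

50 minutes

Hiro free within 08:00–17:00: 08:45–09:55, 10:05–11:35, 12:00–12:25, 15:55–17:00.
Oksana ∩ Hiro: 08:45–09:40, 10:25–10:35, 11:30–11:35, 15:55–16:15.
Oksana ∩ Hiro ∩ Maya: 09:00–09:15, 10:25–10:35, 11:30–11:35, 15:55–16:15.
Total common minutes: 15 + 10 + 5 + 20 = 50.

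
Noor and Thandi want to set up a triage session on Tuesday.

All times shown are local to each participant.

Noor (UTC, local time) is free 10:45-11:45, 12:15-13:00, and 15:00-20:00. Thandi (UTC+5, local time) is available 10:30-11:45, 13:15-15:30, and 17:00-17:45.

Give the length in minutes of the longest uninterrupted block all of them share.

Noor → UTC: 10:45–11:45, 12:15–13:00, 15:00–20:00.
Thandi → UTC: 05:30–06:45, 08:15–10:30, 12:00–12:45.
Noor ∩ Thandi: 12:15–12:45.
Single common window of 30 minutes.

30 minutes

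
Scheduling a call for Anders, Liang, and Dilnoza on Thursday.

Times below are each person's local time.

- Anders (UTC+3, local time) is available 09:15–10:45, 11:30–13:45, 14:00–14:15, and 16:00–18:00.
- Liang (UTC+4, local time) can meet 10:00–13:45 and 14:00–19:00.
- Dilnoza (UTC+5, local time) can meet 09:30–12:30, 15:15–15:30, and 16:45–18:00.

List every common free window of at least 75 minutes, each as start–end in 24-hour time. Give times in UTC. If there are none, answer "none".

06:15–07:30

Anders → UTC: 06:15–07:45, 08:30–10:45, 11:00–11:15, 13:00–15:00.
Liang → UTC: 06:00–09:45, 10:00–15:00.
Dilnoza → UTC: 04:30–07:30, 10:15–10:30, 11:45–13:00.
Anders ∩ Liang: 06:15–07:45, 08:30–09:45, 10:00–10:45, 11:00–11:15, 13:00–15:00.
Anders ∩ Liang ∩ Dilnoza: 06:15–07:30, 10:15–10:30.
Windows ≥ 75 min: 06:15–07:30.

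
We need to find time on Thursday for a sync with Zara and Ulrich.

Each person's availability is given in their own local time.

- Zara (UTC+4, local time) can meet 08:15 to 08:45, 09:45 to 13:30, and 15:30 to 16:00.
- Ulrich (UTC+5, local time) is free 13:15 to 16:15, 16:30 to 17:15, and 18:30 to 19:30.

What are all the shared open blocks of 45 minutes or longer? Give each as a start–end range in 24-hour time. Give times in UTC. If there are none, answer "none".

08:15–09:30

Zara → UTC: 04:15–04:45, 05:45–09:30, 11:30–12:00.
Ulrich → UTC: 08:15–11:15, 11:30–12:15, 13:30–14:30.
Zara ∩ Ulrich: 08:15–09:30, 11:30–12:00.
Windows ≥ 45 min: 08:15–09:30.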